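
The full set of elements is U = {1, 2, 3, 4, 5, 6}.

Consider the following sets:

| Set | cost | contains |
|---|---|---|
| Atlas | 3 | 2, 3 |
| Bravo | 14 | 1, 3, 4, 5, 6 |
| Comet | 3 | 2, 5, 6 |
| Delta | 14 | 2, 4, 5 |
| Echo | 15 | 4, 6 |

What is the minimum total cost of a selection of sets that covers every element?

Bravo, Comet together cover every element (Bravo ∪ Comet = {1, 2, 3, 4, 5, 6}); total cost 14 + 3 = 17.
The greedy pick Comet, Atlas, Bravo costs 20; no covering selection beats 17.

17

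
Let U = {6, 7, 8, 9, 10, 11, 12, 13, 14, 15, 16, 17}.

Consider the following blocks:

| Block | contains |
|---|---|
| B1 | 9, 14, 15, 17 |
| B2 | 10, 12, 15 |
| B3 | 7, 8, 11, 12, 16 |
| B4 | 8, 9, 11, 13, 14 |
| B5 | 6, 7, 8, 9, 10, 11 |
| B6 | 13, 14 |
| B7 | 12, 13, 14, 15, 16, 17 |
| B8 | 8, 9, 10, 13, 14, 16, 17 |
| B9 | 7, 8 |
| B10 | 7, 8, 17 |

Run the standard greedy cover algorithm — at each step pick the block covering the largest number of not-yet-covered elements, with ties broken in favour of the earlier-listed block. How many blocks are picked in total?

4

Greedy: pick B8 (covers 7 new) → pick B3 (covers 3 new) → pick B1 (covers 1 new) → pick B5 (covers 1 new). Total picks: 4.
(The true minimum cover uses only 2 blocks, so greedy is not optimal here.)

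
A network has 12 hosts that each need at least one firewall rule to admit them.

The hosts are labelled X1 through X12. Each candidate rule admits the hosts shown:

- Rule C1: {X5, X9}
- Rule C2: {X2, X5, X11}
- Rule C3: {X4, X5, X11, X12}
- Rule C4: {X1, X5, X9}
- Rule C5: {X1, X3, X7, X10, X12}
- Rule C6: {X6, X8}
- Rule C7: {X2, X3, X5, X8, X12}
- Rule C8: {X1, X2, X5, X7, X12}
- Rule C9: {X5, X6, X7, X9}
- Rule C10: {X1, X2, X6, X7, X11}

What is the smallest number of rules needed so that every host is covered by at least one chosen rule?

4

C3 and C5 and C7 and C9 together: C3 ∪ C5 ∪ C7 ∪ C9 = {X1, X2, X3, X4, X5, X6, X7, X8, X9, X10, X11, X12} — every host is covered.
Only C5 contains X10, so C5 is forced; the remaining 7 hosts need at least 3 more rules (each remaining rule adds at most 3) — so at least 4 rules are needed, and 4 is optimal.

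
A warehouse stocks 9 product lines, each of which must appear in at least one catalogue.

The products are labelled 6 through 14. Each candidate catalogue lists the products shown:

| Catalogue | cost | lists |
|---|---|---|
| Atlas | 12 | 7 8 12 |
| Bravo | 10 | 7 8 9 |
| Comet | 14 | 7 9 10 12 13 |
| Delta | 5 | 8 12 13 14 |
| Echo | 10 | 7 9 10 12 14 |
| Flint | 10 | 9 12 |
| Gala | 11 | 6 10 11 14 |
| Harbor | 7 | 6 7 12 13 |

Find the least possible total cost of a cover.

Bravo, Delta, Gala together cover every product (Bravo ∪ Delta ∪ Gala = {6, 7, 8, 9, 10, 11, 12, 13, 14}); total cost 10 + 5 + 11 = 26.
No covering selection has total cost below 26.

26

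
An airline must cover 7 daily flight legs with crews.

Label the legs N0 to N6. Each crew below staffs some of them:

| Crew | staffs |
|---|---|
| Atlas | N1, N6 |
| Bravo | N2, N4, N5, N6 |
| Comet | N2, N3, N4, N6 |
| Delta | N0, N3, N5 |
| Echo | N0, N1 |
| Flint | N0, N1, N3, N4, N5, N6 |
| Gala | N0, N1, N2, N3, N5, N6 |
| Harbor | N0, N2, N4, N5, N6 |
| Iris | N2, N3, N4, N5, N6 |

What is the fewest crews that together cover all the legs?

2

Take {Flint, Harbor}. Their union is {N0, N1, N2, N3, N4, N5, N6}, which is all 7 legs.
No single crew has all 7 legs (the largest, Flint, has 6), so 2 is optimal.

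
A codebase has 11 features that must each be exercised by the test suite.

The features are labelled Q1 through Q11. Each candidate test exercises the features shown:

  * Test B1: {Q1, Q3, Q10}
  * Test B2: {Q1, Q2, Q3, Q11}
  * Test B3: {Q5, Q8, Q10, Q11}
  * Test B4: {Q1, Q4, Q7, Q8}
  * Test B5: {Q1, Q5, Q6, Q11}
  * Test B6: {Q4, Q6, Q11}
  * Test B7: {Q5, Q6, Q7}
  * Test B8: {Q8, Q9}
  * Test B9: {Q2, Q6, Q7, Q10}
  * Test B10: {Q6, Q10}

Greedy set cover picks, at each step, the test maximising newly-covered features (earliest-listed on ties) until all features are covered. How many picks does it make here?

5

Greedy: pick B2 (covers 4 new) → pick B3 (covers 3 new) → pick B4 (covers 2 new) → pick B5 (covers 1 new) → pick B8 (covers 1 new). Total picks: 5.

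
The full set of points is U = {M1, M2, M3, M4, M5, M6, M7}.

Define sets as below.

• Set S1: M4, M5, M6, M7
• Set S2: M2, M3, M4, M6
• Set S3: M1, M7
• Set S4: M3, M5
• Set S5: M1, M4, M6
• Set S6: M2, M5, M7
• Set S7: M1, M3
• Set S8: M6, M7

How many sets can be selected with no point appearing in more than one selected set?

S3, S4 are pairwise disjoint (S3={M1,M7}; S4={M3,M5}).
Every remaining set overlaps one of these, and no 3 of the listed sets are pairwise disjoint, so 2 is the maximum.

2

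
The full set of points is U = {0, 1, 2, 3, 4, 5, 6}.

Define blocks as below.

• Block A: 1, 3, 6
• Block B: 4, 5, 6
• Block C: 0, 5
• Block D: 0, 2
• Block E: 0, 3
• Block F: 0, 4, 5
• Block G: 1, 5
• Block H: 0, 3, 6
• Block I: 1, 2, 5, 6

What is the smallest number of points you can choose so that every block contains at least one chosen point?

3

T = {2, 3, 5} meets every block (each contains at least one member of T), and |T| = 3.
No choice of 2 points meets every block, so 3 is the minimum.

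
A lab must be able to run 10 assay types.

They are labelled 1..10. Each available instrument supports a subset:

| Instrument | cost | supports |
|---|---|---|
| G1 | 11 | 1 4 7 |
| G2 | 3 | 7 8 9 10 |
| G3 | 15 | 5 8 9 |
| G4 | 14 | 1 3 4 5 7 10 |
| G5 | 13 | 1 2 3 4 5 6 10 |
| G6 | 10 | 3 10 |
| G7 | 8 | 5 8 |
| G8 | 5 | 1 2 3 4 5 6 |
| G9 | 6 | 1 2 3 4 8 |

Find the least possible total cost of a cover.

G2, G8 together cover every assay (G2 ∪ G8 = {1, 2, 3, 4, 5, 6, 7, 8, 9, 10}); total cost 3 + 5 = 8.
No covering selection has total cost below 8.

8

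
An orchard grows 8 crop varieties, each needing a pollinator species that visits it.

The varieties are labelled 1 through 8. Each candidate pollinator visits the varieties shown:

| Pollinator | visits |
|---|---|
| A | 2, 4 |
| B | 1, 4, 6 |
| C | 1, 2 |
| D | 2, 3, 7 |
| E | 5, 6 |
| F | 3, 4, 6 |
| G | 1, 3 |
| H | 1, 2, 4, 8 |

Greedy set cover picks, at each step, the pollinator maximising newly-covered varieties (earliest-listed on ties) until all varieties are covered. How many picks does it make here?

3

Greedy: pick H (covers 4 new) → pick D (covers 2 new) → pick E (covers 2 new). Total picks: 3.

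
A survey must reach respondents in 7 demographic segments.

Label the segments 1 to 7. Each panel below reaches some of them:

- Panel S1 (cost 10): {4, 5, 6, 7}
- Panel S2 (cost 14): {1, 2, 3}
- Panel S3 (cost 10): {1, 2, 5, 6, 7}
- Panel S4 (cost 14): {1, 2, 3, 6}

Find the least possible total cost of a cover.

24

S1, S2 together cover every segment (S1 ∪ S2 = {1, 2, 3, 4, 5, 6, 7}); total cost 10 + 14 = 24.
The greedy pick S3, S1, S2 costs 34; no covering selection beats 24.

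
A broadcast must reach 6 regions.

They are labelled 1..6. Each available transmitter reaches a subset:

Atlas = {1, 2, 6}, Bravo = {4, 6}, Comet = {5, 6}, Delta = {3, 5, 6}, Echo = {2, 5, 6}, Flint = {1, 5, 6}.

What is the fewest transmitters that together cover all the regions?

3

Atlas and Bravo and Delta together: Atlas ∪ Bravo ∪ Delta = {1, 2, 3, 4, 5, 6} — every region is covered.
Only Delta contains 3, so Delta is forced; the remaining 3 regions need at least 2 more transmitters (each remaining transmitter adds at most 2) — so at least 3 transmitters are needed, and 3 is optimal.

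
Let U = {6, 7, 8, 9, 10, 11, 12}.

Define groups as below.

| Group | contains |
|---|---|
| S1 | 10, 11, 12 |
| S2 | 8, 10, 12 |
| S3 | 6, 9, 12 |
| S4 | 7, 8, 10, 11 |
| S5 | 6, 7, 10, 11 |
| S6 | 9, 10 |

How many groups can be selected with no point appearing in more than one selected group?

S3, S4 are pairwise disjoint (S3={6,9,12}; S4={7,8,10,11}).
Every remaining group overlaps one of these, and no 3 of the listed groups are pairwise disjoint, so 2 is the maximum.

2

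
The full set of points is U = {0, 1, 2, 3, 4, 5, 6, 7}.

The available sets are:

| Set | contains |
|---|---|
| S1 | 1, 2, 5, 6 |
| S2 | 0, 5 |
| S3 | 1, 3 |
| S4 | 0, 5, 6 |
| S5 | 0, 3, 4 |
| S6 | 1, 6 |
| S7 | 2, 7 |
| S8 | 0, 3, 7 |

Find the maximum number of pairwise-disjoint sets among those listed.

S3, S4, S7 are pairwise disjoint (S3={1,3}; S4={0,5,6}; S7={2,7}).
Every remaining set overlaps one of these, and no 4 of the listed sets are pairwise disjoint, so 3 is the maximum.

3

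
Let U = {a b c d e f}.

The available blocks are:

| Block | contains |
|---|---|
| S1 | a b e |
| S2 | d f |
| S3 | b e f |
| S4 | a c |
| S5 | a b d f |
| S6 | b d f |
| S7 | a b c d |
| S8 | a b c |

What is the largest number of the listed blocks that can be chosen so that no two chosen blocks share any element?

S1, S2 are pairwise disjoint (S1={a,b,e}; S2={d,f}).
Every remaining block overlaps one of these, and no 3 of the listed blocks are pairwise disjoint, so 2 is the maximum.

2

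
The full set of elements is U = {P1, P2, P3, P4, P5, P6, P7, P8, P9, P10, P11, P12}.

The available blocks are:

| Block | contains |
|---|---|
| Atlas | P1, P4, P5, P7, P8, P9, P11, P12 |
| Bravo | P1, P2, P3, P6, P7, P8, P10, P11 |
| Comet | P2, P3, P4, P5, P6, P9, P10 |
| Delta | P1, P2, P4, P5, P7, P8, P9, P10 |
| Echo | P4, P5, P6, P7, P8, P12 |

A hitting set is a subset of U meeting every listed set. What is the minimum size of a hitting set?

2

The 2 elements {P3, P7} hit every block.
No single element lies in every block, so at least 2 are needed and 2 is optimal.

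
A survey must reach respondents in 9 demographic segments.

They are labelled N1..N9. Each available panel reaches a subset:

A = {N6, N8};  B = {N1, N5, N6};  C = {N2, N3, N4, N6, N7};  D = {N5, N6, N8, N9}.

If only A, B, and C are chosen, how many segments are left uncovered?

Union of A, B, C = {N1, N2, N3, N4, N5, N6, N7, N8}.
Not covered: N9 — 1 segment.

1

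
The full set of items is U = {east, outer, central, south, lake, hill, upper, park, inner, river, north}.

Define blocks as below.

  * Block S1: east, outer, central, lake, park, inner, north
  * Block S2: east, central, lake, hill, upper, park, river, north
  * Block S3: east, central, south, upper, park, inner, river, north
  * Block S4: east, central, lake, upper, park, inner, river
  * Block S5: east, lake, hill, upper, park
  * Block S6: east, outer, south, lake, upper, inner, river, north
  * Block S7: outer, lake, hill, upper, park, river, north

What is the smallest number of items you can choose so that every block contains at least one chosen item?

The 2 items {east, lake} hit every block.
No single item lies in every block, so at least 2 are needed and 2 is optimal.

2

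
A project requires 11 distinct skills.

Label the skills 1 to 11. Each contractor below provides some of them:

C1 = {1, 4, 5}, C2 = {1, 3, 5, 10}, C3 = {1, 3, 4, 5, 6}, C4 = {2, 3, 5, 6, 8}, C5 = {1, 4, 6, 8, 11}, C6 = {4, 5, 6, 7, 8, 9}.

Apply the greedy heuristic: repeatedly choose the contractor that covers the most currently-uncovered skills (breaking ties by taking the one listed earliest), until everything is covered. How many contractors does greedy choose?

4

Greedy: pick C6 (covers 6 new) → pick C2 (covers 3 new) → pick C4 (covers 1 new) → pick C5 (covers 1 new). Total picks: 4.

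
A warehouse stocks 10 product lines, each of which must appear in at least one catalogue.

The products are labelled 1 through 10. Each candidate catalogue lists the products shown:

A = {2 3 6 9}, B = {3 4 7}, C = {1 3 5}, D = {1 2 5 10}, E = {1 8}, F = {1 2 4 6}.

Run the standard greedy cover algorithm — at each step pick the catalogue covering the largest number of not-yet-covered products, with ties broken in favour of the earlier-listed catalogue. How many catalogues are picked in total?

Greedy: pick A (covers 4 new) → pick D (covers 3 new) → pick B (covers 2 new) → pick E (covers 1 new). Total picks: 4.

4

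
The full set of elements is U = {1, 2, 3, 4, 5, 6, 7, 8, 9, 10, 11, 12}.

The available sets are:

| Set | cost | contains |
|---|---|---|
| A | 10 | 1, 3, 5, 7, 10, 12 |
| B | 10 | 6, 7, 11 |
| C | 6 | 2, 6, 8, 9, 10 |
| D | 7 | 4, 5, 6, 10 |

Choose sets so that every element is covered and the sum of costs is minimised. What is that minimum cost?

A, B, C, D together cover every element (A ∪ B ∪ C ∪ D = {1, 2, 3, 4, 5, 6, 7, 8, 9, 10, 11, 12}); total cost 10 + 10 + 6 + 7 = 33.
No covering selection has total cost below 33.

33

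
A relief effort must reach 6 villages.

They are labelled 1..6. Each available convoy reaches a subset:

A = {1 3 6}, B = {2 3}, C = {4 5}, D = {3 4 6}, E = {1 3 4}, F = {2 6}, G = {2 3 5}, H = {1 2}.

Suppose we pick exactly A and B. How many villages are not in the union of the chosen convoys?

Union of A, B = {1, 2, 3, 6}.
Not covered: 4, 5 — 2 villages.

2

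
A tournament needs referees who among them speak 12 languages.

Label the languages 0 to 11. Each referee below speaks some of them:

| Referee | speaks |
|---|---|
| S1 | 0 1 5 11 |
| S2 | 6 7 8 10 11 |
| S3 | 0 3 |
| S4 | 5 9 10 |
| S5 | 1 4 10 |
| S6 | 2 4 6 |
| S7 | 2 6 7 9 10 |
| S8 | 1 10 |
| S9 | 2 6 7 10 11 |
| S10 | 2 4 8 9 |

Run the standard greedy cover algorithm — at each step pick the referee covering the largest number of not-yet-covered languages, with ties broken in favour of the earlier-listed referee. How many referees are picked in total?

Greedy: pick S2 (covers 5 new) → pick S1 (covers 3 new) → pick S10 (covers 3 new) → pick S3 (covers 1 new). Total picks: 4.

4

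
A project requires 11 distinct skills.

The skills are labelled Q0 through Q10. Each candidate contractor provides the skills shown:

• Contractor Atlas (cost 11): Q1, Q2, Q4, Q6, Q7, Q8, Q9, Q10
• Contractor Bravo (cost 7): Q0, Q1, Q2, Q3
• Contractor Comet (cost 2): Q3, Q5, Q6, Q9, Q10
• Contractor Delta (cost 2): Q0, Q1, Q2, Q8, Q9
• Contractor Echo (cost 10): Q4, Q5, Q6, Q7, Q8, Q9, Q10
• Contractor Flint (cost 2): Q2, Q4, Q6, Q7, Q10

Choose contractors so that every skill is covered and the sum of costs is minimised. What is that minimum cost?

Comet, Delta, Flint together cover every skill (Comet ∪ Delta ∪ Flint = {Q0, Q1, Q2, Q3, Q4, Q5, Q6, Q7, Q8, Q9, Q10}); total cost 2 + 2 + 2 = 6.
No covering selection has total cost below 6.

6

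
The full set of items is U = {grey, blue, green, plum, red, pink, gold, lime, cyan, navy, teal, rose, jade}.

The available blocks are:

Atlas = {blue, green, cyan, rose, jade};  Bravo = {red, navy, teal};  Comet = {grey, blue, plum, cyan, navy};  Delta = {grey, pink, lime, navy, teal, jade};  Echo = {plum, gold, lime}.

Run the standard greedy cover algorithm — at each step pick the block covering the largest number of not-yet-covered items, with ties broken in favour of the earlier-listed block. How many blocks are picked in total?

4

Greedy: pick Delta (covers 6 new) → pick Atlas (covers 4 new) → pick Echo (covers 2 new) → pick Bravo (covers 1 new). Total picks: 4.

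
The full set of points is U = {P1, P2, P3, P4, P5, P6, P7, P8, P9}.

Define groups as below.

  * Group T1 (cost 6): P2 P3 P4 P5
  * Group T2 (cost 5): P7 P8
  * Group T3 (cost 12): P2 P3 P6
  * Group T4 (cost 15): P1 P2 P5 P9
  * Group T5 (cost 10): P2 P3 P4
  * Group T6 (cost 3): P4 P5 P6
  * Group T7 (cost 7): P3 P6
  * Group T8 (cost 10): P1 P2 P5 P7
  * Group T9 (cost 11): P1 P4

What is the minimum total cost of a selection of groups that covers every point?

29

T1, T2, T4, T6 together cover every point (T1 ∪ T2 ∪ T4 ∪ T6 = {P1, P2, P3, P4, P5, P6, P7, P8, P9}); total cost 6 + 5 + 15 + 3 = 29.
No covering selection has total cost below 29.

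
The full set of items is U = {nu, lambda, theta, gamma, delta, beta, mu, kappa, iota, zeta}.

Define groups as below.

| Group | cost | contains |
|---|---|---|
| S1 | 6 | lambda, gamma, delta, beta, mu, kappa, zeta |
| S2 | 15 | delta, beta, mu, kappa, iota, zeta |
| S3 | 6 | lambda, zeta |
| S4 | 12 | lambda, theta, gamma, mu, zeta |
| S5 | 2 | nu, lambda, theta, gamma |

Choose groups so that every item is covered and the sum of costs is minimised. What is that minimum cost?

17

S2, S5 together cover every item (S2 ∪ S5 = {nu, lambda, theta, gamma, delta, beta, mu, kappa, iota, zeta}); total cost 15 + 2 = 17.
The greedy pick S5, S1, S2 costs 23; no covering selection beats 17.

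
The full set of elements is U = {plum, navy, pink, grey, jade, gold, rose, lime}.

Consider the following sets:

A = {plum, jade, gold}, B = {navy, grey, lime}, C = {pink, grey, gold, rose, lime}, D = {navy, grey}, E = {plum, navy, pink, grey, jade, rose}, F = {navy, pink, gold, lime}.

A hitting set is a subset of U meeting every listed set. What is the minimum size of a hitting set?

2

The 2 elements {navy, gold} hit every set.
The sets A, D are pairwise disjoint, so any hitting set needs a separate element for each — at least 2. Hence 2 is optimal.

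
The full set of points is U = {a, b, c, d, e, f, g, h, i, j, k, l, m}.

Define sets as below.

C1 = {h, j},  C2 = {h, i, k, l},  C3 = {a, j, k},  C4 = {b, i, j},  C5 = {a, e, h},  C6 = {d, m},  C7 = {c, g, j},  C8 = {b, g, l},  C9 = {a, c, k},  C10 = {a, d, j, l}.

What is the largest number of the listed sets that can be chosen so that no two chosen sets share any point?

4

C1, C6, C8, C9 are pairwise disjoint (C1={h,j}; C6={d,m}; C8={b,g,l}; C9={a,c,k}).
Every remaining set overlaps one of these, and no 5 of the listed sets are pairwise disjoint, so 4 is the maximum.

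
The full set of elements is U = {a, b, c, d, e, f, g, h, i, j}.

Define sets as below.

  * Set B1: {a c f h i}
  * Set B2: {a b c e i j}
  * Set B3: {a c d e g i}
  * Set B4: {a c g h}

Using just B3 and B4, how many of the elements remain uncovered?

3

Union of B3, B4 = {a, c, d, e, g, h, i}.
Not covered: b, f, j — 3 elements.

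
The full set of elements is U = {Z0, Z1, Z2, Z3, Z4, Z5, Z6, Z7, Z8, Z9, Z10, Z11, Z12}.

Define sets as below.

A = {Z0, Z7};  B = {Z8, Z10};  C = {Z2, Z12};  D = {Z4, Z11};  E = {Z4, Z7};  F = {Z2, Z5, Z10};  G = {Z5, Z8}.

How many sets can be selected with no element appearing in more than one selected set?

4

A, B, C, D are pairwise disjoint (A={Z0,Z7}; B={Z8,Z10}; C={Z2,Z12}; D={Z4,Z11}).
Every remaining set overlaps one of these, and no 5 of the listed sets are pairwise disjoint, so 4 is the maximum.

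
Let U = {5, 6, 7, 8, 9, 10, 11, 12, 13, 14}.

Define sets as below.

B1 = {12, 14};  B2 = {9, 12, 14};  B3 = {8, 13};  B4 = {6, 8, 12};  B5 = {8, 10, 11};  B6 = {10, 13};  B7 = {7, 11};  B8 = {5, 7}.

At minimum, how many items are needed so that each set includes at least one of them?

4

H = {7, 8, 12, 13} meets every set (each contains at least one member of H), and |H| = 4.
No choice of 3 items meets every set, so 4 is the minimum.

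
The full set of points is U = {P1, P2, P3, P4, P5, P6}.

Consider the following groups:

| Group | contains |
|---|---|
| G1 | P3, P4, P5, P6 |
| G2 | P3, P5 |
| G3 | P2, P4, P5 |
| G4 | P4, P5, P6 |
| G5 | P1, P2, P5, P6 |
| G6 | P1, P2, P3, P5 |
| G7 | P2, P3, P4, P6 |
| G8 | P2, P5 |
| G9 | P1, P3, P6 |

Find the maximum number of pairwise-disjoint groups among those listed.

G8, G9 are pairwise disjoint (G8={P2,P5}; G9={P1,P3,P6}).
Every remaining group overlaps one of these, and no 3 of the listed groups are pairwise disjoint, so 2 is the maximum.

2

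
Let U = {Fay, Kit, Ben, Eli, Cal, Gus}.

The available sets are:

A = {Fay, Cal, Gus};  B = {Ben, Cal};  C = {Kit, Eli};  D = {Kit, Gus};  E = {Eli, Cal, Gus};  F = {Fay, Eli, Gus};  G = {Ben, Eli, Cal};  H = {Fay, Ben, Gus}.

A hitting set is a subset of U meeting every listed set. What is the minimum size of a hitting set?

3

Take T = {Kit, Cal, Gus}. Each listed set contains at least one of these, so T is a hitting set of size 3.
No choice of 2 items meets every set, so 3 is the minimum.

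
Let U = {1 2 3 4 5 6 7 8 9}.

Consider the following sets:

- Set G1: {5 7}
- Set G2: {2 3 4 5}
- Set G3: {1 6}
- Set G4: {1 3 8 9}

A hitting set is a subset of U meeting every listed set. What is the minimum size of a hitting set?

2

The 2 elements {1, 5} hit every set.
The sets G2, G3 are pairwise disjoint, so any hitting set needs a separate element for each — at least 2. Hence 2 is optimal.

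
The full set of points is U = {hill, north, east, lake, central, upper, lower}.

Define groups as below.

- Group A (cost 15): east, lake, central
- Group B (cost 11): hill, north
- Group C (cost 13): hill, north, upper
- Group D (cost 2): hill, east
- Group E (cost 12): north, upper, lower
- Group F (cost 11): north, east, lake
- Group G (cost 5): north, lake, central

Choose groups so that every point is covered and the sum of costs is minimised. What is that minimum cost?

D, E, G together cover every point (D ∪ E ∪ G = {hill, north, east, lake, central, upper, lower}); total cost 2 + 12 + 5 = 19.
No covering selection has total cost below 19.

19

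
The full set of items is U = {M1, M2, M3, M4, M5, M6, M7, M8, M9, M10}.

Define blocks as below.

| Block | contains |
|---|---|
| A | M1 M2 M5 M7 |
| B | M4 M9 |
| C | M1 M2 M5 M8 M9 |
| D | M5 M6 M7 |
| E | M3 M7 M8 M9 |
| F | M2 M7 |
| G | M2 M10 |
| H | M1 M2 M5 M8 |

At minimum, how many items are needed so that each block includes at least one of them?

T = {M2, M5, M9} meets every block (each contains at least one member of T), and |T| = 3.
The blocks B, D, G are pairwise disjoint, so any hitting set needs a separate item for each — at least 3. Hence 3 is optimal.

3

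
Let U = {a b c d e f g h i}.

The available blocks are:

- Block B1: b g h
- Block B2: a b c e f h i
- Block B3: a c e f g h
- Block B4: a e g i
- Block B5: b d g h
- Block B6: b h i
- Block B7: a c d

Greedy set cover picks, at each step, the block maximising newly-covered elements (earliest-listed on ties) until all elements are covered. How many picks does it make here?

Greedy: pick B2 (covers 7 new) → pick B5 (covers 2 new). Total picks: 2.

2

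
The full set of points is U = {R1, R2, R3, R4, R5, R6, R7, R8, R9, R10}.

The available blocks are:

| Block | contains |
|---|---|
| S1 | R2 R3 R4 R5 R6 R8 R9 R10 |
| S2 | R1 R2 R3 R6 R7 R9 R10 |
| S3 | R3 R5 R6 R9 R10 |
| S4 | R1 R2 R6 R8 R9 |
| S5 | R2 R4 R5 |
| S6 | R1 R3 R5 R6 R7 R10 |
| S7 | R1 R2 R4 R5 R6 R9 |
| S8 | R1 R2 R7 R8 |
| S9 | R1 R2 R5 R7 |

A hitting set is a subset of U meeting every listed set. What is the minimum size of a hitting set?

2

H = {R2, R3} meets every block (each contains at least one member of H), and |H| = 2.
The blocks S3, S8 are pairwise disjoint, so any hitting set needs a separate point for each — at least 2. Hence 2 is optimal.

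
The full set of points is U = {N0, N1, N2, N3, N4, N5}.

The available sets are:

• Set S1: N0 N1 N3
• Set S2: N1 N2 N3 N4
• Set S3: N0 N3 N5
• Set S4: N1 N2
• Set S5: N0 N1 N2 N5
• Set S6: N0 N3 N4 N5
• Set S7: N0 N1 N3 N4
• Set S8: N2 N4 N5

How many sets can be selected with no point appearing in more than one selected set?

2

S1, S8 are pairwise disjoint (S1={N0,N1,N3}; S8={N2,N4,N5}).
Every remaining set overlaps one of these, and no 3 of the listed sets are pairwise disjoint, so 2 is the maximum.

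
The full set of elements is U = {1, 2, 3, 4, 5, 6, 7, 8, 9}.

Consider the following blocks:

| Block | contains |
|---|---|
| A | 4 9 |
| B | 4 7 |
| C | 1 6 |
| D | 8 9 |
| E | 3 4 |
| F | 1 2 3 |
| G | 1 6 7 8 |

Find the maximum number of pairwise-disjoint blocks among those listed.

C, D, E are pairwise disjoint (C={1,6}; D={8,9}; E={3,4}).
Every remaining block overlaps one of these, and no 4 of the listed blocks are pairwise disjoint, so 3 is the maximum.

3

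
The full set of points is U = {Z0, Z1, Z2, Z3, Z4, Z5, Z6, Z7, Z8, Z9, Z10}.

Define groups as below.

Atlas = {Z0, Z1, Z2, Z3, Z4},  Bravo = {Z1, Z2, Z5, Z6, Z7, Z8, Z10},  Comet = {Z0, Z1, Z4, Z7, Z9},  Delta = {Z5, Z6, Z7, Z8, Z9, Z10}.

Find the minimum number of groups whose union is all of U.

2

Atlas and Delta cover everything between them: the union {Z0, Z1, Z2, Z3, Z4, Z5, Z6, Z7, Z8, Z9, Z10} is all of U.
No single group has all 11 points (the largest, Bravo, has 7), so 2 is optimal.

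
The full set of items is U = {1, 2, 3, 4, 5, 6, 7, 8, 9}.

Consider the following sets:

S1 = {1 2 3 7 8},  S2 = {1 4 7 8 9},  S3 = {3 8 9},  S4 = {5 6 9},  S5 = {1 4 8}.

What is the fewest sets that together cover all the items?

3

S1 and S4 and S5 together: S1 ∪ S4 ∪ S5 = {1, 2, 3, 4, 5, 6, 7, 8, 9} — every item is covered.
Only S1 contains 2, so S1 is forced; the remaining 4 items need at least 2 more sets (each remaining set adds at most 3) — so at least 3 sets are needed, and 3 is optimal.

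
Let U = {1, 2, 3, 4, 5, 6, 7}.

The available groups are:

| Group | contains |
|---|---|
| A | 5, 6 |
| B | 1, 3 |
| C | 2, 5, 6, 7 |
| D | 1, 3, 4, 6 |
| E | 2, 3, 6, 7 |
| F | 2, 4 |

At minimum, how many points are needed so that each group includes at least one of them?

3

Take H = {1, 4, 6}. Each listed group contains at least one of these, so H is a hitting set of size 3.
The groups A, B, F are pairwise disjoint, so any hitting set needs a separate point for each — at least 3. Hence 3 is optimal.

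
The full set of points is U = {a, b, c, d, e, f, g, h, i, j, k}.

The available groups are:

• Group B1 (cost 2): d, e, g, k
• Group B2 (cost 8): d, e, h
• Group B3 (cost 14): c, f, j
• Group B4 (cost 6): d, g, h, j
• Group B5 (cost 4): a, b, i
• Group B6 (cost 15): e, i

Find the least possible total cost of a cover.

26

B1, B3, B4, B5 together cover every point (B1 ∪ B3 ∪ B4 ∪ B5 = {a, b, c, d, e, f, g, h, i, j, k}); total cost 2 + 14 + 6 + 4 = 26.
No covering selection has total cost below 26.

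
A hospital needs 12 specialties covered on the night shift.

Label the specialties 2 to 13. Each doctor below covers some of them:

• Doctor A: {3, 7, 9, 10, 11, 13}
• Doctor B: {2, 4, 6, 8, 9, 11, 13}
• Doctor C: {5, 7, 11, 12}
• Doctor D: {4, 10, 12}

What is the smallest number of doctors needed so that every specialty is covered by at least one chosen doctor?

3

Take {A, B, C}. Their union is {2, 3, 4, 5, 6, 7, 8, 9, 10, 11, 12, 13}, which is all 12 specialties.
Only B contains 2, so B is forced; the remaining 5 specialties need at least 2 more doctors (each remaining doctor adds at most 3) — so at least 3 doctors are needed, and 3 is optimal.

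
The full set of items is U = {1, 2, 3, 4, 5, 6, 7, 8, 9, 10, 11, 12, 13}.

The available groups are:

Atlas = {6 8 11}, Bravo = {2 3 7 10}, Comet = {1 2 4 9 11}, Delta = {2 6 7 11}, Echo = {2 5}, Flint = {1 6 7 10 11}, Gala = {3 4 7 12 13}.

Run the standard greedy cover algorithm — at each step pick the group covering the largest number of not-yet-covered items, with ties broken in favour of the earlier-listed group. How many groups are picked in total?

Greedy: pick Comet (covers 5 new) → pick Gala (covers 4 new) → pick Atlas (covers 2 new) → pick Bravo (covers 1 new) → pick Echo (covers 1 new). Total picks: 5.

5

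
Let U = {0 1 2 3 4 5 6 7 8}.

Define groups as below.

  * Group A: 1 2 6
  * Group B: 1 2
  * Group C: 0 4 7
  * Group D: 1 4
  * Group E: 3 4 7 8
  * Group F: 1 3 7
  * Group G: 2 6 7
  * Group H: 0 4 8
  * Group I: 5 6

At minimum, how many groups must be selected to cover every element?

B, C, E, and I cover everything between them: the union {0, 1, 2, 3, 4, 5, 6, 7, 8} is all of U.
No 3 of the 9 groups cover everything (all 84 combinations miss at least one element), so 4 is optimal.

4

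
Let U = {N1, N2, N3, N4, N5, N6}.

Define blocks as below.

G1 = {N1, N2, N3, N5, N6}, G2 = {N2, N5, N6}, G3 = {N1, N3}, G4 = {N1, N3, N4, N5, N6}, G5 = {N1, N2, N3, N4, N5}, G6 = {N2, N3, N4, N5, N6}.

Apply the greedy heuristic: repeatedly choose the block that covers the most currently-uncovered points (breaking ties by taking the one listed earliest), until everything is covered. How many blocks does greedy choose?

Greedy: pick G1 (covers 5 new) → pick G4 (covers 1 new). Total picks: 2.

2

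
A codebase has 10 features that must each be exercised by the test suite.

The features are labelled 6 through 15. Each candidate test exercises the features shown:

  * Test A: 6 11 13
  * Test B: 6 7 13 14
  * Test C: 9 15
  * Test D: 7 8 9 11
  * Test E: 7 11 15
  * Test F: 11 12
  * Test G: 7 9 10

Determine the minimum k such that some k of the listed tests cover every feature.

5

Take {B, D, E, F, G}. Their union is {6, 7, 8, 9, 10, 11, 12, 13, 14, 15}, which is all 10 features.
No 4 of the 7 tests cover everything (all 35 combinations miss at least one feature), so 5 is optimal.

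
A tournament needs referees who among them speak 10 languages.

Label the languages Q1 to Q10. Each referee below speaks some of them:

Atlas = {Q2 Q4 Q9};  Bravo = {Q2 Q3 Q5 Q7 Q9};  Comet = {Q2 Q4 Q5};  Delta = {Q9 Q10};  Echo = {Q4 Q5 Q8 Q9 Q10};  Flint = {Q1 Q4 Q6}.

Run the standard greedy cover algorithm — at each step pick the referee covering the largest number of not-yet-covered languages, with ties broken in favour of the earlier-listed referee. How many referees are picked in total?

3

Greedy: pick Bravo (covers 5 new) → pick Echo (covers 3 new) → pick Flint (covers 2 new). Total picks: 3.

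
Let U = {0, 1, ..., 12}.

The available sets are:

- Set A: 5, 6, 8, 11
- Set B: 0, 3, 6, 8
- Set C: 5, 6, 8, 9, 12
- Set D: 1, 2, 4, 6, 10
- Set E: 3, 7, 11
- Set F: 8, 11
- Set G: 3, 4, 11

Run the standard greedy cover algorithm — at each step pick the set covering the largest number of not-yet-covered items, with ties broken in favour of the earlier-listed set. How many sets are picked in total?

Greedy: pick C (covers 5 new) → pick D (covers 4 new) → pick E (covers 3 new) → pick B (covers 1 new). Total picks: 4.

4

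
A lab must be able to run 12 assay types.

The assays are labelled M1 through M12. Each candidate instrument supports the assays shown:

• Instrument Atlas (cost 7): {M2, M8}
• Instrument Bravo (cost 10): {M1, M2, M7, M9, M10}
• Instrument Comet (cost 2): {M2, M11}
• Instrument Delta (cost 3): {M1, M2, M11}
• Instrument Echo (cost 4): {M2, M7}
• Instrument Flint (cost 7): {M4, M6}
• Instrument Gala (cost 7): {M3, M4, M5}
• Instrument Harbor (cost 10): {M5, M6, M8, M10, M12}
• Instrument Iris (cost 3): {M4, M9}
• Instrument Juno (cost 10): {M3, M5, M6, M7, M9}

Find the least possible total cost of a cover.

Delta, Harbor, Iris, Juno together cover every assay (Delta ∪ Harbor ∪ Iris ∪ Juno = {M1, M2, M3, M4, M5, M6, M7, M8, M9, M10, M11, M12}); total cost 3 + 10 + 3 + 10 = 26.
The greedy pick Comet, Iris, Harbor, Delta, Echo, Gala costs 29; no covering selection beats 26.

26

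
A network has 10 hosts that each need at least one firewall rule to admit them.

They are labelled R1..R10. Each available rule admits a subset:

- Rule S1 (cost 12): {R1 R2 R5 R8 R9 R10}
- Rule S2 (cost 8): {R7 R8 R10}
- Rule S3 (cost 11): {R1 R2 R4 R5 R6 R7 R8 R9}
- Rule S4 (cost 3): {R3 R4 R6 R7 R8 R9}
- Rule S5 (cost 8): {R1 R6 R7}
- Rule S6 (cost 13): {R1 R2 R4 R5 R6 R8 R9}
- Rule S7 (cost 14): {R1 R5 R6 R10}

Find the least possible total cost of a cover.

S1, S4 together cover every host (S1 ∪ S4 = {R1, R2, R3, R4, R5, R6, R7, R8, R9, R10}); total cost 12 + 3 = 15.
No covering selection has total cost below 15.

15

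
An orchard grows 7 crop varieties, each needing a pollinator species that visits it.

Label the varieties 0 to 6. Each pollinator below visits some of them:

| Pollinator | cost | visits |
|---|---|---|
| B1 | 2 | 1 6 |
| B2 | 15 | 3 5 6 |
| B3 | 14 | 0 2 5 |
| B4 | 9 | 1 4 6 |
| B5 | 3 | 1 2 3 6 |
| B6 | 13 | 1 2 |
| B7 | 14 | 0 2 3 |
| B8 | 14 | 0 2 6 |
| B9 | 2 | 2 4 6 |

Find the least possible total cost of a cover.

B3, B5, B9 together cover every variety (B3 ∪ B5 ∪ B9 = {0, 1, 2, 3, 4, 5, 6}); total cost 14 + 3 + 2 = 19.
No covering selection has total cost below 19.

19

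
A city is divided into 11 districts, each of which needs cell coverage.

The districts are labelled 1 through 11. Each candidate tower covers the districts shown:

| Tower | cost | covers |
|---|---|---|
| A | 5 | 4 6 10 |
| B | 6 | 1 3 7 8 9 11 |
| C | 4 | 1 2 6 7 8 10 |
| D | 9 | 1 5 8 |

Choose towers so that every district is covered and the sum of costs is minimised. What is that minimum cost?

A, B, C, D together cover every district (A ∪ B ∪ C ∪ D = {1, 2, 3, 4, 5, 6, 7, 8, 9, 10, 11}); total cost 5 + 6 + 4 + 9 = 24.
No covering selection has total cost below 24.

24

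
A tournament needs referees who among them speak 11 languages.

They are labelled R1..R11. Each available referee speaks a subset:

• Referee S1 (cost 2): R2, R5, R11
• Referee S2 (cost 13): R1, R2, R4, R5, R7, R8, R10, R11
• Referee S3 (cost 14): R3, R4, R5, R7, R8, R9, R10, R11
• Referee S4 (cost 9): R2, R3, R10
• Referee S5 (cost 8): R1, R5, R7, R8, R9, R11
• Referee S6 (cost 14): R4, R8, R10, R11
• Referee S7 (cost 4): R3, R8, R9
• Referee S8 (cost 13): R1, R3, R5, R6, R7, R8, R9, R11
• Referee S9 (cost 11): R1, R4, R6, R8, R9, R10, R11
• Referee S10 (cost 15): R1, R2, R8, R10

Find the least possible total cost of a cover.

25

S1, S5, S7, S9 together cover every language (S1 ∪ S5 ∪ S7 ∪ S9 = {R1, R2, R3, R4, R5, R6, R7, R8, R9, R10, R11}); total cost 2 + 8 + 4 + 11 = 25.
No covering selection has total cost below 25.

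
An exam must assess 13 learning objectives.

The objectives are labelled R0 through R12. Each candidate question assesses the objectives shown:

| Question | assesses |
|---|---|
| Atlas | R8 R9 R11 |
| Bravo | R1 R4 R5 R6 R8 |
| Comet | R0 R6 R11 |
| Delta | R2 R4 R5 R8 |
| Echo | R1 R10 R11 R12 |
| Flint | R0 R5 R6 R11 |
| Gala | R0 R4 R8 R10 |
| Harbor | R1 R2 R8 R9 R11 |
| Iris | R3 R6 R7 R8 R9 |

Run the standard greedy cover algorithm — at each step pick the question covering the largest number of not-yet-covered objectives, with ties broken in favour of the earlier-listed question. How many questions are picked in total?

Greedy: pick Bravo (covers 5 new) → pick Echo (covers 3 new) → pick Iris (covers 3 new) → pick Comet (covers 1 new) → pick Delta (covers 1 new). Total picks: 5.
(The true minimum cover uses only 4 questions, so greedy is not optimal here.)

5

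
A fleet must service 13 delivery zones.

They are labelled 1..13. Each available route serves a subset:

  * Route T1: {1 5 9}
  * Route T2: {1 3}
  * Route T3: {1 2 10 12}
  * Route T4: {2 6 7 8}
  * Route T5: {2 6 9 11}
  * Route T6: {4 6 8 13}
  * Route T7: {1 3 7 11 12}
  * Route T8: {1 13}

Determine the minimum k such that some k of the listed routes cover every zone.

Take {T1, T3, T6, T7}. Their union is {1, 2, 3, 4, 5, 6, 7, 8, 9, 10, 11, 12, 13}, which is all 13 zones.
Only T1 contains 5, so T1 is forced; the remaining 10 zones need at least 3 more routes (each remaining route adds at most 4) — so at least 4 routes are needed, and 4 is optimal.

4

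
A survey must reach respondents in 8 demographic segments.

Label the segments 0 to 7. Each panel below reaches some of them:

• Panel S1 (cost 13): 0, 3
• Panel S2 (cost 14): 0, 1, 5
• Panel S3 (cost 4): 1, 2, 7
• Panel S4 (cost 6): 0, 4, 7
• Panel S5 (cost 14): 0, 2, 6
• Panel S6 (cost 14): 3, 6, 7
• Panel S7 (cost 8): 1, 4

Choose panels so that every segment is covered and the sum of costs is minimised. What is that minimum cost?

38

S2, S3, S4, S6 together cover every segment (S2 ∪ S3 ∪ S4 ∪ S6 = {0, 1, 2, 3, 4, 5, 6, 7}); total cost 14 + 4 + 6 + 14 = 38.
No covering selection has total cost below 38.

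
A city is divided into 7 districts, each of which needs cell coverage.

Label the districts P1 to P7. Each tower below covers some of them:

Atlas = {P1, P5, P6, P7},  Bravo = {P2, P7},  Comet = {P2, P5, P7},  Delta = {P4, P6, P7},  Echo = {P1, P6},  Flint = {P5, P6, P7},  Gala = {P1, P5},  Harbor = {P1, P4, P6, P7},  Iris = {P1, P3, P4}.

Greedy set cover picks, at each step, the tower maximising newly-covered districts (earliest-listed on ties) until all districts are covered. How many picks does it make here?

Greedy: pick Atlas (covers 4 new) → pick Iris (covers 2 new) → pick Bravo (covers 1 new). Total picks: 3.

3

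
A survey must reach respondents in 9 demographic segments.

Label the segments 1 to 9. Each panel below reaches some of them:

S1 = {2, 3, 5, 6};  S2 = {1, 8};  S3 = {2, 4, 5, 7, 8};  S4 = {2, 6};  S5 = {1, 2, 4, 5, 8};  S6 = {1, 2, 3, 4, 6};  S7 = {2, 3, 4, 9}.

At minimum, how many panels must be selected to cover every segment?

3

S3 and S6 and S7 together: S3 ∪ S6 ∪ S7 = {1, 2, 3, 4, 5, 6, 7, 8, 9} — every segment is covered.
Only S3 contains 7, so S3 is forced; the remaining 4 segments need at least 2 more panels (each remaining panel adds at most 3) — so at least 3 panels are needed, and 3 is optimal.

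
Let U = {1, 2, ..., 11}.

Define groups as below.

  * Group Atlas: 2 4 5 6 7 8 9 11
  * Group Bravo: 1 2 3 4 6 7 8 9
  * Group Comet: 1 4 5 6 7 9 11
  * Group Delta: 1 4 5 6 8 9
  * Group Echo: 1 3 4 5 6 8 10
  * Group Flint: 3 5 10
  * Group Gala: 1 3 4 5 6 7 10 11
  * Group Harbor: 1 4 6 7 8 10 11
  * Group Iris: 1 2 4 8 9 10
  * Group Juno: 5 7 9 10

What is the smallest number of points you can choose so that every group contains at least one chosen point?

2

H = {9, 10} meets every group (each contains at least one member of H), and |H| = 2.
No single point lies in every group, so at least 2 are needed and 2 is optimal.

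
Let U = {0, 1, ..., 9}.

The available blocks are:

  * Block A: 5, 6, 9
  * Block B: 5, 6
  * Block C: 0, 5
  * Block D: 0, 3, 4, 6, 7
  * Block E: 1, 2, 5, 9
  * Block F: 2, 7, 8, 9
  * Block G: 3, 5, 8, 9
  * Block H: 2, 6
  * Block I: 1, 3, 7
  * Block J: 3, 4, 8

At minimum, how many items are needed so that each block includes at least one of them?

3

Take T = {2, 3, 5}. Each listed block contains at least one of these, so T is a hitting set of size 3.
The blocks C, H, J are pairwise disjoint, so any hitting set needs a separate item for each — at least 3. Hence 3 is optimal.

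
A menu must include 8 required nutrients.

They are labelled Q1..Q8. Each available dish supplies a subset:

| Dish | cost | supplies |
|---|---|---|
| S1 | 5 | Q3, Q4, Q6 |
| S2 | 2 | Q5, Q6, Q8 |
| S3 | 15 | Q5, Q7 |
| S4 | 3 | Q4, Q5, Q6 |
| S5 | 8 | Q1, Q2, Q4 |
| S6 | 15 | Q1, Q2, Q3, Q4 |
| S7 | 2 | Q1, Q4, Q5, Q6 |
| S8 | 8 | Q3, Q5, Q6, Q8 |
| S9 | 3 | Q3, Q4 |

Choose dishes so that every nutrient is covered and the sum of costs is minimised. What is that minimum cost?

S2, S3, S5, S9 together cover every nutrient (S2 ∪ S3 ∪ S5 ∪ S9 = {Q1, Q2, Q3, Q4, Q5, Q6, Q7, Q8}); total cost 2 + 15 + 8 + 3 = 28.
The greedy pick S7, S2, S9, S5, S3 costs 30; no covering selection beats 28.

28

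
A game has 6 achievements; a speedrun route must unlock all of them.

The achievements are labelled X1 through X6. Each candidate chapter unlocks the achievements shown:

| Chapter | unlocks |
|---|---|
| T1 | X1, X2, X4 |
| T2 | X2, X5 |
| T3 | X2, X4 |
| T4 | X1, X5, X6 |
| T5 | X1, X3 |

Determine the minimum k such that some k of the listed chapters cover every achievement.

3

Take {T3, T4, T5}. Their union is {X1, X2, X3, X4, X5, X6}, which is all 6 achievements.
Only T5 contains X3, so T5 is forced; the remaining 4 achievements need at least 2 more chapters (each remaining chapter adds at most 2) — so at least 3 chapters are needed, and 3 is optimal.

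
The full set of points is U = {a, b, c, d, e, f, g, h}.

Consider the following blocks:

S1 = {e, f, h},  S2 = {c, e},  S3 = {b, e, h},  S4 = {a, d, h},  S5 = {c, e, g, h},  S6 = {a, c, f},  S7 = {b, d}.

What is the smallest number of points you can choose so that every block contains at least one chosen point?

3

T = {d, e, f} meets every block (each contains at least one member of T), and |T| = 3.
No choice of 2 points meets every block, so 3 is the minimum.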